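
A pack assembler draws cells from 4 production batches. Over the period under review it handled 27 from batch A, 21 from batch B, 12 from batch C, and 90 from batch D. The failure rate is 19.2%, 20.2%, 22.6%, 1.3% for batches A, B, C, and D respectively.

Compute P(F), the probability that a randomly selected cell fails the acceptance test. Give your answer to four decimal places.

P(F) ≈ 0.0887

Total: 27 + 21 + 12 + 90 = 150.
P(A) = 27/150 = 0.18. P(B) = 21/150 = 0.14. P(C) = 12/150 = 0.08. P(D) = 90/150 = 0.6.
P(F) = P(F|A)·P(A) + P(F|B)·P(B) + P(F|C)·P(C) + P(F|D)·P(D)
      = 0.192·0.18 + 0.202·0.14 + 0.226·0.08 + 0.013·0.6
      = 0.03456 + 0.02828 + 0.01808 + 0.0078 = 0.08872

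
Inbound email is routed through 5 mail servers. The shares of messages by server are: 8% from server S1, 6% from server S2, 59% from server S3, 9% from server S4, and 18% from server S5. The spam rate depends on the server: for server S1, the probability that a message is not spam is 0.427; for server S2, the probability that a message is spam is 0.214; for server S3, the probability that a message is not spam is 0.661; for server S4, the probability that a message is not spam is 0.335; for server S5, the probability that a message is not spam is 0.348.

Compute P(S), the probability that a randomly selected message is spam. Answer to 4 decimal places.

P(S|S1) = 1 − 0.427 = 0.573.
P(S|S3) = 1 − 0.661 = 0.339.
P(S|S4) = 1 − 0.335 = 0.665.
P(S|S5) = 1 − 0.348 = 0.652.
By the law of total probability,
P(S) = P(S|S1)·P(S1) + P(S|S2)·P(S2) + P(S|S3)·P(S3) + P(S|S4)·P(S4) + P(S|S5)·P(S5)
      = 0.573·0.08 + 0.214·0.06 + 0.339·0.59 + 0.665·0.09 + 0.652·0.18
      = 0.04584 + 0.01284 + 0.20001 + 0.05985 + 0.11736 = 0.4359

P(S) ≈ 0.4359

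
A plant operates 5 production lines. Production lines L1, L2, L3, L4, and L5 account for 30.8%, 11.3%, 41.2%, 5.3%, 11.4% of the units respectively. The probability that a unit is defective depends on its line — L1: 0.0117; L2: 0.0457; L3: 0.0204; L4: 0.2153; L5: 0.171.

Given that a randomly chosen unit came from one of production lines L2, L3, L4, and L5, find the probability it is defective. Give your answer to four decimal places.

Let S = {L2, L3, L4, L5}.
P(S) = 0.113 + 0.412 + 0.053 + 0.114 = 0.692.
P(D ∩ S) = 0.0457·0.113 + 0.0204·0.412 + 0.2153·0.053 + 0.171·0.114 = 0.0051641 + 0.0084048 + 0.0114109 + 0.019494 = 0.0444738.
P(D | S) = 0.0444738 / 0.692 = 0.064268…

P(D|S) ≈ 0.0643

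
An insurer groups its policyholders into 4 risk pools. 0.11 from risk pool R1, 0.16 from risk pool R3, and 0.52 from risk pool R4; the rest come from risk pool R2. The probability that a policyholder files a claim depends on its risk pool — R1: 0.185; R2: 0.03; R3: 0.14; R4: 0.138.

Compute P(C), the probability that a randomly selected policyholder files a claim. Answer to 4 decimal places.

P(R2) = 1 − (0.11 + 0.16 + 0.52) = 0.21.
P(C) = P(C|R1)·P(R1) + P(C|R2)·P(R2) + P(C|R3)·P(R3) + P(C|R4)·P(R4)
      = 0.185·0.11 + 0.03·0.21 + 0.14·0.16 + 0.138·0.52
      = 0.02035 + 0.0063 + 0.0224 + 0.07176 = 0.12081

0.1208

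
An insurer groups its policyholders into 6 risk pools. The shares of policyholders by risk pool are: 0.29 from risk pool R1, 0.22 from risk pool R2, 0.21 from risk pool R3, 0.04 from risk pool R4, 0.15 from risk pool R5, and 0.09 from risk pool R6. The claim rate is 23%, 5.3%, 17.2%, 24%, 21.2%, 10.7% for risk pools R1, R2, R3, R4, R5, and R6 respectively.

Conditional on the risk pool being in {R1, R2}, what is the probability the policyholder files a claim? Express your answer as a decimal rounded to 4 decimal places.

0.1536

Let S = {R1, R2}.
P(S) = 0.29 + 0.22 = 0.51.
P(C ∩ S) = 0.23·0.29 + 0.053·0.22 = 0.0667 + 0.01166 = 0.07836.
P(C | S) = 0.07836 / 0.51 = 0.153647…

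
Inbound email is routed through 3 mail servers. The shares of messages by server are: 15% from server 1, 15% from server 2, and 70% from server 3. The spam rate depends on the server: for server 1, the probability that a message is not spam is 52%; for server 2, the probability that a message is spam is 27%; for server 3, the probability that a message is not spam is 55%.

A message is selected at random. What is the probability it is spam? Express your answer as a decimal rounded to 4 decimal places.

P(S) ≈ 0.4275

P(S|1) = 1 − 0.52 = 0.48.
P(S|3) = 1 − 0.55 = 0.45.
Summing over the partition,
P(S) = P(S|1)·P(1) + P(S|2)·P(2) + P(S|3)·P(3)
      = 0.48·0.15 + 0.27·0.15 + 0.45·0.7
      = 0.072 + 0.0405 + 0.315 = 0.4275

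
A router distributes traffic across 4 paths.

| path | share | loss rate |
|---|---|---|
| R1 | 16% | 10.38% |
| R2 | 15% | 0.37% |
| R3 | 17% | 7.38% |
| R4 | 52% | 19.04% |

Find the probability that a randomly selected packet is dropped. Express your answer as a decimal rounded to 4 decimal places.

P(L) = P(L|R1)·P(R1) + P(L|R2)·P(R2) + P(L|R3)·P(R3) + P(L|R4)·P(R4)
      = 0.1038·0.16 + 0.0037·0.15 + 0.0738·0.17 + 0.1904·0.52
      = 0.016608 + 0.000555 + 0.012546 + 0.099008 = 0.128717

0.1287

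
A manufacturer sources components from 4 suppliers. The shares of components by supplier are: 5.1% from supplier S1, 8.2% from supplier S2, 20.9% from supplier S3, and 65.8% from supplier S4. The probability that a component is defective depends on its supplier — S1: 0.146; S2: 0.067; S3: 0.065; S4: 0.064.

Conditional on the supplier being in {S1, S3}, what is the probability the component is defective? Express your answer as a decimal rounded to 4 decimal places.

0.0809

Let S = {S1, S3}.
P(S) = 0.051 + 0.209 = 0.26.
P(D ∩ S) = 0.146·0.051 + 0.065·0.209 = 0.007446 + 0.013585 = 0.021031.
P(D | S) = 0.021031 / 0.26 = 0.080888…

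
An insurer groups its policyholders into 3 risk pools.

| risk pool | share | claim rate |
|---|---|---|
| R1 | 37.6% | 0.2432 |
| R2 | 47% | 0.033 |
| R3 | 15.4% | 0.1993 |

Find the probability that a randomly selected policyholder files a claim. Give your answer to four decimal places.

By the law of total probability,
P(C) = P(C|R1)·P(R1) + P(C|R2)·P(R2) + P(C|R3)·P(R3)
      = 0.2432·0.376 + 0.033·0.47 + 0.1993·0.154
      = 0.0914432 + 0.01551 + 0.0306922 = 0.1376454

P(C) ≈ 0.1376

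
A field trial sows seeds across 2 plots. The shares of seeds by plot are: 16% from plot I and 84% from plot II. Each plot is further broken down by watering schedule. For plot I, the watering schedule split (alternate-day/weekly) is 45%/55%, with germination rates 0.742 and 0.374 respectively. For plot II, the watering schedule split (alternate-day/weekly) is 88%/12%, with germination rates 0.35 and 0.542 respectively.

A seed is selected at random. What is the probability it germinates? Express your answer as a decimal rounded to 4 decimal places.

0.3997

P(G|I) = 0.45·0.742 + 0.55·0.374 = 0.3339 + 0.2057 = 0.5396
P(G|II) = 0.88·0.35 + 0.12·0.542 = 0.308 + 0.06504 = 0.37304
By total probability over the outer partition,
P(G) = 0.16·0.5396 + 0.84·0.37304
      = 0.086336 + 0.3133536 = 0.3996896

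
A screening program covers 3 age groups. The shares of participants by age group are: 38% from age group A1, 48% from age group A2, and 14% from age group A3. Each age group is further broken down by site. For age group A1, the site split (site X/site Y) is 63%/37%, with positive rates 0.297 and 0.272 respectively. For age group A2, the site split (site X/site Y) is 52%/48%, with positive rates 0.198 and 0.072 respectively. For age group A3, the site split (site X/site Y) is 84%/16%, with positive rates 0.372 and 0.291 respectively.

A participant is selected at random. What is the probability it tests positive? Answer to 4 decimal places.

P(T|A1) = 0.63·0.297 + 0.37·0.272 = 0.18711 + 0.10064 = 0.28775
P(T|A2) = 0.52·0.198 + 0.48·0.072 = 0.10296 + 0.03456 = 0.13752
P(T|A3) = 0.84·0.372 + 0.16·0.291 = 0.31248 + 0.04656 = 0.35904
Then overall,
P(T) = 0.38·0.28775 + 0.48·0.13752 + 0.14·0.35904
      = 0.109345 + 0.0660096 + 0.0502656 = 0.2256202

0.2256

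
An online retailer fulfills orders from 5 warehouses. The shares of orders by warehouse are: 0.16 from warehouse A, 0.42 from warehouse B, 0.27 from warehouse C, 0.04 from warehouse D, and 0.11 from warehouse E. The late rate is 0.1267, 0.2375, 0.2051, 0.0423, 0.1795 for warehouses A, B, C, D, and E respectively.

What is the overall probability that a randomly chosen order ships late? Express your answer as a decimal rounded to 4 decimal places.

0.1968

Summing over the partition,
P(L) = P(L|A)·P(A) + P(L|B)·P(B) + P(L|C)·P(C) + P(L|D)·P(D) + P(L|E)·P(E)
      = 0.1267·0.16 + 0.2375·0.42 + 0.2051·0.27 + 0.0423·0.04 + 0.1795·0.11
      = 0.020272 + 0.09975 + 0.055377 + 0.001692 + 0.019745 = 0.196836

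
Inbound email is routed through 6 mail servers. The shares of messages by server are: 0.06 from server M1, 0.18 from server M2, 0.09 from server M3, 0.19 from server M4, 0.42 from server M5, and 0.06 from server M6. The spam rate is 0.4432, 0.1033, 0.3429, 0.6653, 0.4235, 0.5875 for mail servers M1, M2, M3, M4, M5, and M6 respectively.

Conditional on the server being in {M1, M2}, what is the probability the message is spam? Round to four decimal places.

0.1883

Let J = {M1, M2}.
P(J) = 0.06 + 0.18 = 0.24.
P(S ∩ J) = 0.4432·0.06 + 0.1033·0.18 = 0.026592 + 0.018594 = 0.045186.
P(S | J) = 0.045186 / 0.24 = 0.188275…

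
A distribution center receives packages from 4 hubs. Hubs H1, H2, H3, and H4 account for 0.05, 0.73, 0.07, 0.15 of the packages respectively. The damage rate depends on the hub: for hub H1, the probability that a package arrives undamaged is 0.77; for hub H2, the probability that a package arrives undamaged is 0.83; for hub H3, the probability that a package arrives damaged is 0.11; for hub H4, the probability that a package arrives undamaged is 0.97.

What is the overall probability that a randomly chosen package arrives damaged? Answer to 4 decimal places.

P(D) ≈ 0.1478

P(D|H1) = 1 − 0.77 = 0.23.
P(D|H2) = 1 − 0.83 = 0.17.
P(D|H4) = 1 − 0.97 = 0.03.
By the law of total probability,
P(D) = P(D|H1)·P(H1) + P(D|H2)·P(H2) + P(D|H3)·P(H3) + P(D|H4)·P(H4)
      = 0.23·0.05 + 0.17·0.73 + 0.11·0.07 + 0.03·0.15
      = 0.0115 + 0.1241 + 0.0077 + 0.0045 = 0.1478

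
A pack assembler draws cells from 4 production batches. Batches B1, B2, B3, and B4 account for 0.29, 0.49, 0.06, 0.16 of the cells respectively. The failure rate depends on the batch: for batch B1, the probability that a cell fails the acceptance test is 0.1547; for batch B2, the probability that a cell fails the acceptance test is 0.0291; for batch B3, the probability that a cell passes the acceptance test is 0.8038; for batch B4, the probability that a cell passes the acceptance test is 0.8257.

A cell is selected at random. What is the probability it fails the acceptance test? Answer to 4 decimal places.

P(F|B3) = 1 − 0.8038 = 0.1962.
P(F|B4) = 1 − 0.8257 = 0.1743.
P(F) = P(F|B1)·P(B1) + P(F|B2)·P(B2) + P(F|B3)·P(B3) + P(F|B4)·P(B4)
      = 0.1547·0.29 + 0.0291·0.49 + 0.1962·0.06 + 0.1743·0.16
      = 0.044863 + 0.014259 + 0.011772 + 0.027888 = 0.098782

0.0988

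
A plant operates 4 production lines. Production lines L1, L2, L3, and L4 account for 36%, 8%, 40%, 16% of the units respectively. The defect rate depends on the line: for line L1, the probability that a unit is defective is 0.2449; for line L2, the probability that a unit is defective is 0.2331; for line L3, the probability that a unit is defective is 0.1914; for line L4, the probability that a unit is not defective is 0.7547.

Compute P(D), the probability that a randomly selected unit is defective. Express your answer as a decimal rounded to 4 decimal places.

P(D|L4) = 1 − 0.7547 = 0.2453.
Using total probability over the partition,
P(D) = P(D|L1)·P(L1) + P(D|L2)·P(L2) + P(D|L3)·P(L3) + P(D|L4)·P(L4)
      = 0.2449·0.36 + 0.2331·0.08 + 0.1914·0.4 + 0.2453·0.16
      = 0.088164 + 0.018648 + 0.07656 + 0.039248 = 0.22262

P(D) ≈ 0.2226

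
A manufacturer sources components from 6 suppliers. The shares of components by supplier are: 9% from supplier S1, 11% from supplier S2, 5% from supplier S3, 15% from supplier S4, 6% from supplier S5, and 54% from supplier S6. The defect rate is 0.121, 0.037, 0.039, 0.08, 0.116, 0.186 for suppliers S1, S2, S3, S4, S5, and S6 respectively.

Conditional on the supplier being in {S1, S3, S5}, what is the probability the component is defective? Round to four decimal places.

Let S = {S1, S3, S5}.
P(S) = 0.09 + 0.05 + 0.06 = 0.2.
P(D ∩ S) = 0.121·0.09 + 0.039·0.05 + 0.116·0.06 = 0.01089 + 0.00195 + 0.00696 = 0.0198.
P(D | S) = 0.0198 / 0.2 = 0.099000…

P(D|S) ≈ 0.0990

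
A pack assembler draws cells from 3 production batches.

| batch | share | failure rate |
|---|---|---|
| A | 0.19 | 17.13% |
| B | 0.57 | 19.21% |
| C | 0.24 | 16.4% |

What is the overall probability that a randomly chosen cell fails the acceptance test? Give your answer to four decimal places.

By the law of total probability,
P(F) = P(F|A)·P(A) + P(F|B)·P(B) + P(F|C)·P(C)
      = 0.1713·0.19 + 0.1921·0.57 + 0.164·0.24
      = 0.032547 + 0.109497 + 0.03936 = 0.181404

P(F) ≈ 0.1814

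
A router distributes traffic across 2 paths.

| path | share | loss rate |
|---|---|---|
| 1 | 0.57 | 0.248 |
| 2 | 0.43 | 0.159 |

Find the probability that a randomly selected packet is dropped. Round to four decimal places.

P(L) ≈ 0.2097

Summing over the partition,
P(L) = P(L|1)·P(1) + P(L|2)·P(2)
      = 0.248·0.57 + 0.159·0.43
      = 0.14136 + 0.06837 = 0.20973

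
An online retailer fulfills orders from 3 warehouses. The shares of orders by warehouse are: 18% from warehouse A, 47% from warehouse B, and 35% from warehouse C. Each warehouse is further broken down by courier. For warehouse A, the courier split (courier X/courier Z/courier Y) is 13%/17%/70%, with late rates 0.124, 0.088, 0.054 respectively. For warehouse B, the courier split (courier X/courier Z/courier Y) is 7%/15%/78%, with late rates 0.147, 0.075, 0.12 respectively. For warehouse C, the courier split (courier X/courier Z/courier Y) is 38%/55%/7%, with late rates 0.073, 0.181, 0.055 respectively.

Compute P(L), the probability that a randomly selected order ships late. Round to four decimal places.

0.1124

P(L|A) = 0.13·0.124 + 0.17·0.088 + 0.7·0.054 = 0.01612 + 0.01496 + 0.0378 = 0.06888
P(L|B) = 0.07·0.147 + 0.15·0.075 + 0.78·0.12 = 0.01029 + 0.01125 + 0.0936 = 0.11514
P(L|C) = 0.38·0.073 + 0.55·0.181 + 0.07·0.055 = 0.02774 + 0.09955 + 0.00385 = 0.13114
By total probability over the outer partition,
P(L) = 0.18·0.06888 + 0.47·0.11514 + 0.35·0.13114
      = 0.0123984 + 0.0541158 + 0.045899 = 0.1124132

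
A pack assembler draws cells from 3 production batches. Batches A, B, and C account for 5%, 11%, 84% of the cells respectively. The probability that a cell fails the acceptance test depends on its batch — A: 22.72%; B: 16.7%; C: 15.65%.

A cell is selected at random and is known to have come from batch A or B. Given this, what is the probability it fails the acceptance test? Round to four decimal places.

0.1858

Let S = {A, B}.
P(S) = 0.05 + 0.11 = 0.16.
P(F ∩ S) = 0.2272·0.05 + 0.167·0.11 = 0.01136 + 0.01837 = 0.02973.
P(F | S) = 0.02973 / 0.16 = 0.185813…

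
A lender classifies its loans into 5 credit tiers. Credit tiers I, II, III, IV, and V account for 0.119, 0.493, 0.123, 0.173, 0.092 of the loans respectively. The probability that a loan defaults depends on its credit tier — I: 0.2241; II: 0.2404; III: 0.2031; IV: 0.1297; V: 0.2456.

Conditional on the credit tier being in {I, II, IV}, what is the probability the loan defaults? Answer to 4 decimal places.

0.2135

Let S = {I, II, IV}.
P(S) = 0.119 + 0.493 + 0.173 = 0.785.
P(D ∩ S) = 0.2241·0.119 + 0.2404·0.493 + 0.1297·0.173 = 0.0266679 + 0.1185172 + 0.0224381 = 0.1676232.
P(D | S) = 0.1676232 / 0.785 = 0.213533…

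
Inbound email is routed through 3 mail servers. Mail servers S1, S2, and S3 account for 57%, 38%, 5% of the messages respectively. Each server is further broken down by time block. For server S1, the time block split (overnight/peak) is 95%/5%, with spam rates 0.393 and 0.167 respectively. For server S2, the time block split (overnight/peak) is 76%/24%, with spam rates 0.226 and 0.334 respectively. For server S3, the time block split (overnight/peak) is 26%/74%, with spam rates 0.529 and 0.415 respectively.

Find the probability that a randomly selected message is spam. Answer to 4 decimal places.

0.3355

P(S|S1) = 0.95·0.393 + 0.05·0.167 = 0.37335 + 0.00835 = 0.3817
P(S|S2) = 0.76·0.226 + 0.24·0.334 = 0.17176 + 0.08016 = 0.25192
P(S|S3) = 0.26·0.529 + 0.74·0.415 = 0.13754 + 0.3071 = 0.44464
By total probability over the outer partition,
P(S) = 0.57·0.3817 + 0.38·0.25192 + 0.05·0.44464
      = 0.217569 + 0.0957296 + 0.022232 = 0.3355306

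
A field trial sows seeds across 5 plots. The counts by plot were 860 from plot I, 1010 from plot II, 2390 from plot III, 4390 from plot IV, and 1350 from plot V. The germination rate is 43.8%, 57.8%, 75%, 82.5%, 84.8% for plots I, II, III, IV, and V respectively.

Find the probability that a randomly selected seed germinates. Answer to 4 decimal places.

0.7520

Total: 860 + 1010 + 2390 + 4390 + 1350 = 10000.
P(I) = 860/10000 = 0.086. P(II) = 1010/10000 = 0.101. P(III) = 2390/10000 = 0.239. P(IV) = 4390/10000 = 0.439. P(V) = 1350/10000 = 0.135.
P(G) = P(G|I)·P(I) + P(G|II)·P(II) + P(G|III)·P(III) + P(G|IV)·P(IV) + P(G|V)·P(V)
      = 0.438·0.086 + 0.578·0.101 + 0.75·0.239 + 0.825·0.439 + 0.848·0.135
      = 0.037668 + 0.058378 + 0.17925 + 0.362175 + 0.11448 = 0.751951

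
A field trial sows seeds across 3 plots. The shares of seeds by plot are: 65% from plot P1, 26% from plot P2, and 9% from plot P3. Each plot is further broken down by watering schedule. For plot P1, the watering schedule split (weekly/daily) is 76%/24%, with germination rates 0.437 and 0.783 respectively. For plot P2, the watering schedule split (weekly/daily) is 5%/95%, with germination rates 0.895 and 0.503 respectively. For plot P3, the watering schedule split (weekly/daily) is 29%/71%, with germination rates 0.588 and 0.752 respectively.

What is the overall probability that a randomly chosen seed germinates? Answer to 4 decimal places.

P(G) ≈ 0.5373

P(G|P1) = 0.76·0.437 + 0.24·0.783 = 0.33212 + 0.18792 = 0.52004
P(G|P2) = 0.05·0.895 + 0.95·0.503 = 0.04475 + 0.47785 = 0.5226
P(G|P3) = 0.29·0.588 + 0.71·0.752 = 0.17052 + 0.53392 = 0.70444
Then overall,
P(G) = 0.65·0.52004 + 0.26·0.5226 + 0.09·0.70444
      = 0.338026 + 0.135876 + 0.0633996 = 0.5373016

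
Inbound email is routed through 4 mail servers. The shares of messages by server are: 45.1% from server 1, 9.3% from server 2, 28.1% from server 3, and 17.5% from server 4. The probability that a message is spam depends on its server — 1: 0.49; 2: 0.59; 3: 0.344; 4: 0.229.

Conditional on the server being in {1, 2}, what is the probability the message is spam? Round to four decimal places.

P(S|J) ≈ 0.5071

Let J = {1, 2}.
P(J) = 0.451 + 0.093 = 0.544.
P(S ∩ J) = 0.49·0.451 + 0.59·0.093 = 0.22099 + 0.05487 = 0.27586.
P(S | J) = 0.27586 / 0.544 = 0.507096…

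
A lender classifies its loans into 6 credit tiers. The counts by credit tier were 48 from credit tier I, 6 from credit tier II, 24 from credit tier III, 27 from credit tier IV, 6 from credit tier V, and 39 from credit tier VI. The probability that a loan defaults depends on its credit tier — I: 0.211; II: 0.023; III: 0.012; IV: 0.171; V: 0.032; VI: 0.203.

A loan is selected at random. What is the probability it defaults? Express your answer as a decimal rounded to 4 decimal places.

0.1552

Total: 48 + 6 + 24 + 27 + 6 + 39 = 150.
P(I) = 48/150 = 0.32. P(II) = 6/150 = 0.04. P(III) = 24/150 = 0.16. P(IV) = 27/150 = 0.18. P(V) = 6/150 = 0.04. P(VI) = 39/150 = 0.26.
Summing over the partition,
P(D) = P(D|I)·P(I) + P(D|II)·P(II) + P(D|III)·P(III) + P(D|IV)·P(IV) + P(D|V)·P(V) + P(D|VI)·P(VI)
      = 0.211·0.32 + 0.023·0.04 + 0.012·0.16 + 0.171·0.18 + 0.032·0.04 + 0.203·0.26
      = 0.06752 + 0.00092 + 0.00192 + 0.03078 + 0.00128 + 0.05278 = 0.1552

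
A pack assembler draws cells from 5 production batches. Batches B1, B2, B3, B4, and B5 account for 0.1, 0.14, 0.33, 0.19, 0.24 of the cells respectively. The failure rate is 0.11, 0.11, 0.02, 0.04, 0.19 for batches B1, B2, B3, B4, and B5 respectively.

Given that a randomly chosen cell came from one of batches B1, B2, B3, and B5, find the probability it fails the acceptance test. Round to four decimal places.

0.0970

Let S = {B1, B2, B3, B5}.
P(S) = 0.1 + 0.14 + 0.33 + 0.24 = 0.81.
P(F ∩ S) = 0.11·0.1 + 0.11·0.14 + 0.02·0.33 + 0.19·0.24 = 0.011 + 0.0154 + 0.0066 + 0.0456 = 0.0786.
P(F | S) = 0.0786 / 0.81 = 0.097037…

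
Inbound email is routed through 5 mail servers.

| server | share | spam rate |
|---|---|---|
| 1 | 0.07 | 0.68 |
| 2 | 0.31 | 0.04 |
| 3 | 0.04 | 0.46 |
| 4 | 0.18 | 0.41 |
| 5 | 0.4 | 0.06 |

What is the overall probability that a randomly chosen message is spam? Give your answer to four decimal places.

Using total probability over the partition,
P(S) = P(S|1)·P(1) + P(S|2)·P(2) + P(S|3)·P(3) + P(S|4)·P(4) + P(S|5)·P(5)
      = 0.68·0.07 + 0.04·0.31 + 0.46·0.04 + 0.41·0.18 + 0.06·0.4
      = 0.0476 + 0.0124 + 0.0184 + 0.0738 + 0.024 = 0.1762

0.1762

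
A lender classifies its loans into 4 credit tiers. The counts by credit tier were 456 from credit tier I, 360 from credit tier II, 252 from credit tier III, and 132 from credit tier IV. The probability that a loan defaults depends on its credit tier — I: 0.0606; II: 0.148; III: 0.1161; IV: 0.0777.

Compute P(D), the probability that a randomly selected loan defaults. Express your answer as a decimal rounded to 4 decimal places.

P(D) ≈ 0.1004

Total: 456 + 360 + 252 + 132 = 1200.
P(I) = 456/1200 = 0.38. P(II) = 360/1200 = 0.3. P(III) = 252/1200 = 0.21. P(IV) = 132/1200 = 0.11.
P(D) = P(D|I)·P(I) + P(D|II)·P(II) + P(D|III)·P(III) + P(D|IV)·P(IV)
      = 0.0606·0.38 + 0.148·0.3 + 0.1161·0.21 + 0.0777·0.11
      = 0.023028 + 0.0444 + 0.024381 + 0.008547 = 0.100356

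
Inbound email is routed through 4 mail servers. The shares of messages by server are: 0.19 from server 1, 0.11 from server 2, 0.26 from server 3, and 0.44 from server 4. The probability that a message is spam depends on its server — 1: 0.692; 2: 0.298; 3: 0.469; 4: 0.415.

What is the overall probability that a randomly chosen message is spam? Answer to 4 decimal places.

P(S) = P(S|1)·P(1) + P(S|2)·P(2) + P(S|3)·P(3) + P(S|4)·P(4)
      = 0.692·0.19 + 0.298·0.11 + 0.469·0.26 + 0.415·0.44
      = 0.13148 + 0.03278 + 0.12194 + 0.1826 = 0.4688

0.4688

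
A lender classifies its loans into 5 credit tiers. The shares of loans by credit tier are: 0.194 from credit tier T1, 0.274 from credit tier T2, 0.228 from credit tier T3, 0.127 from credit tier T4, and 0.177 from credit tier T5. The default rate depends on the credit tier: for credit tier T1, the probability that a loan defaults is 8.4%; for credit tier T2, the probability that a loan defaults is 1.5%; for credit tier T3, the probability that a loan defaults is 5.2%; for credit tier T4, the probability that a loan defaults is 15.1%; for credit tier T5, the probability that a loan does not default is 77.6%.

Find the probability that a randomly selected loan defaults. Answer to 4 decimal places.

0.0911

P(D|T5) = 1 − 0.776 = 0.224.
P(D) = P(D|T1)·P(T1) + P(D|T2)·P(T2) + P(D|T3)·P(T3) + P(D|T4)·P(T4) + P(D|T5)·P(T5)
      = 0.084·0.194 + 0.015·0.274 + 0.052·0.228 + 0.151·0.127 + 0.224·0.177
      = 0.016296 + 0.00411 + 0.011856 + 0.019177 + 0.039648 = 0.091087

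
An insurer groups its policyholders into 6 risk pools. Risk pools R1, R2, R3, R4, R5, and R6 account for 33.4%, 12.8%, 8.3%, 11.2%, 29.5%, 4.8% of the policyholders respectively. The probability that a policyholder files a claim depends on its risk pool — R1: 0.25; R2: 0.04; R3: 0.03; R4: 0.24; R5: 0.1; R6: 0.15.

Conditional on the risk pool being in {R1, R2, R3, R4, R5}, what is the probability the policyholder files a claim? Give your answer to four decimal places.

P(C|S) ≈ 0.1549

Let S = {R1, R2, R3, R4, R5}.
P(S) = 0.334 + 0.128 + 0.083 + 0.112 + 0.295 = 0.952.
P(C ∩ S) = 0.25·0.334 + 0.04·0.128 + 0.03·0.083 + 0.24·0.112 + 0.1·0.295 = 0.0835 + 0.00512 + 0.00249 + 0.02688 + 0.0295 = 0.14749.
P(C | S) = 0.14749 / 0.952 = 0.154926…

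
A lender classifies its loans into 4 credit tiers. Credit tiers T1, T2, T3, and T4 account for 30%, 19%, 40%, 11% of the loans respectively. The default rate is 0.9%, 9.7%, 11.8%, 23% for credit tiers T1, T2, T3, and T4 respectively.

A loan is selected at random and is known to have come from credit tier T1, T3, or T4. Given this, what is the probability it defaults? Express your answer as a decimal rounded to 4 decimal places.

Let S = {T1, T3, T4}.
P(S) = 0.3 + 0.4 + 0.11 = 0.81.
P(D ∩ S) = 0.009·0.3 + 0.118·0.4 + 0.23·0.11 = 0.0027 + 0.0472 + 0.0253 = 0.0752.
P(D | S) = 0.0752 / 0.81 = 0.092840…

P(D|S) ≈ 0.0928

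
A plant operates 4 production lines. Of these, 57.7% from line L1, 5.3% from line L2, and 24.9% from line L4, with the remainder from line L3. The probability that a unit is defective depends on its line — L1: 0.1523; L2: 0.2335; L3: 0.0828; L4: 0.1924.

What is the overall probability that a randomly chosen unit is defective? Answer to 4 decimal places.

P(L3) = 1 − (0.577 + 0.053 + 0.249) = 0.121.
By the law of total probability,
P(D) = P(D|L1)·P(L1) + P(D|L2)·P(L2) + P(D|L3)·P(L3) + P(D|L4)·P(L4)
      = 0.1523·0.577 + 0.2335·0.053 + 0.0828·0.121 + 0.1924·0.249
      = 0.0878771 + 0.0123755 + 0.0100188 + 0.0479076 = 0.158179

0.1582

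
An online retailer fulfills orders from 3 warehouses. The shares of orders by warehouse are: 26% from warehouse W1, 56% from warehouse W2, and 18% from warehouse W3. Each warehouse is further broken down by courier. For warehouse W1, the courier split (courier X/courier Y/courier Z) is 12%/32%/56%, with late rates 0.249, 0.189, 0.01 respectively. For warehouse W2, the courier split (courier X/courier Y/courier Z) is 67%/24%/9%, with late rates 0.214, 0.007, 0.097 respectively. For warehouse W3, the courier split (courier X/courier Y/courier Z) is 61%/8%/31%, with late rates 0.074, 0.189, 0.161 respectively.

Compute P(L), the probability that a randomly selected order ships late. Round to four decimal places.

P(L|W1) = 0.12·0.249 + 0.32·0.189 + 0.56·0.01 = 0.02988 + 0.06048 + 0.0056 = 0.09596
P(L|W2) = 0.67·0.214 + 0.24·0.007 + 0.09·0.097 = 0.14338 + 0.00168 + 0.00873 = 0.15379
P(L|W3) = 0.61·0.074 + 0.08·0.189 + 0.31·0.161 = 0.04514 + 0.01512 + 0.04991 = 0.11017
Then overall,
P(L) = 0.26·0.09596 + 0.56·0.15379 + 0.18·0.11017
      = 0.0249496 + 0.0861224 + 0.0198306 = 0.1309026

P(L) ≈ 0.1309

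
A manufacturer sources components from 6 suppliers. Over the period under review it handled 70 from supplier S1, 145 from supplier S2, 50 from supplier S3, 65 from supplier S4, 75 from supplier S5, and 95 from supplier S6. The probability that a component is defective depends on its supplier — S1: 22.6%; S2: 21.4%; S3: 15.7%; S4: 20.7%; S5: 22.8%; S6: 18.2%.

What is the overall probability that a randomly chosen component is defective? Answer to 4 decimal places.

P(D) ≈ 0.2051

Total: 70 + 145 + 50 + 65 + 75 + 95 = 500.
P(S1) = 70/500 = 0.14. P(S2) = 145/500 = 0.29. P(S3) = 50/500 = 0.1. P(S4) = 65/500 = 0.13. P(S5) = 75/500 = 0.15. P(S6) = 95/500 = 0.19.
Using total probability over the partition,
P(D) = P(D|S1)·P(S1) + P(D|S2)·P(S2) + P(D|S3)·P(S3) + P(D|S4)·P(S4) + P(D|S5)·P(S5) + P(D|S6)·P(S6)
      = 0.226·0.14 + 0.214·0.29 + 0.157·0.1 + 0.207·0.13 + 0.228·0.15 + 0.182·0.19
      = 0.03164 + 0.06206 + 0.0157 + 0.02691 + 0.0342 + 0.03458 = 0.20509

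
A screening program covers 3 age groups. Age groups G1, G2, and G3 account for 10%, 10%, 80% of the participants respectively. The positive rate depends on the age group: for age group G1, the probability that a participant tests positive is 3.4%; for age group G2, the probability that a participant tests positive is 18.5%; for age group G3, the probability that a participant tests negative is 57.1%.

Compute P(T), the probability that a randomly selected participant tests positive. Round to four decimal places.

P(T|G3) = 1 − 0.571 = 0.429.
P(T) = P(T|G1)·P(G1) + P(T|G2)·P(G2) + P(T|G3)·P(G3)
      = 0.034·0.1 + 0.185·0.1 + 0.429·0.8
      = 0.0034 + 0.0185 + 0.3432 = 0.3651

P(T) ≈ 0.3651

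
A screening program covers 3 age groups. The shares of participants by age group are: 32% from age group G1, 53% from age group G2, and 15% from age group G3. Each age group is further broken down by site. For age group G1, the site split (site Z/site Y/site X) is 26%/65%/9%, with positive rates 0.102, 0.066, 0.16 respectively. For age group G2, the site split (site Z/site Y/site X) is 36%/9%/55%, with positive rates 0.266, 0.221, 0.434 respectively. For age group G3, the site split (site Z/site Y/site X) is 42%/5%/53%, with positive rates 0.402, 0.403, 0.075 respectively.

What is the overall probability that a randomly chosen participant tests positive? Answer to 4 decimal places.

P(T) ≈ 0.2489

P(T|G1) = 0.26·0.102 + 0.65·0.066 + 0.09·0.16 = 0.02652 + 0.0429 + 0.0144 = 0.08382
P(T|G2) = 0.36·0.266 + 0.09·0.221 + 0.55·0.434 = 0.09576 + 0.01989 + 0.2387 = 0.35435
P(T|G3) = 0.42·0.402 + 0.05·0.403 + 0.53·0.075 = 0.16884 + 0.02015 + 0.03975 = 0.22874
Then overall,
P(T) = 0.32·0.08382 + 0.53·0.35435 + 0.15·0.22874
      = 0.0268224 + 0.1878055 + 0.034311 = 0.2489389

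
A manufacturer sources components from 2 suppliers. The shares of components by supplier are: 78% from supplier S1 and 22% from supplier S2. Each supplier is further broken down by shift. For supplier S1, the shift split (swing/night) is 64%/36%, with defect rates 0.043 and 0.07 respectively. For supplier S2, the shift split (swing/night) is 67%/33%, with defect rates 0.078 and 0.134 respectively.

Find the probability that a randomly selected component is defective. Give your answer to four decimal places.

P(D|S1) = 0.64·0.043 + 0.36·0.07 = 0.02752 + 0.0252 = 0.05272
P(D|S2) = 0.67·0.078 + 0.33·0.134 = 0.05226 + 0.04422 = 0.09648
By total probability over the outer partition,
P(D) = 0.78·0.05272 + 0.22·0.09648
      = 0.0411216 + 0.0212256 = 0.0623472

P(D) ≈ 0.0623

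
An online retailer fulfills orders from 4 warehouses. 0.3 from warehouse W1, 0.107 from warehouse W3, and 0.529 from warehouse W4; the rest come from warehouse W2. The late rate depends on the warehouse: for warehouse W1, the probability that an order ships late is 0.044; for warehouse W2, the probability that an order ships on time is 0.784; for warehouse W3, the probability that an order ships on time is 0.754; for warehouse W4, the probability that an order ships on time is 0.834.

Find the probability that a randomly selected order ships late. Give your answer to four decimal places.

P(W2) = 1 − (0.3 + 0.107 + 0.529) = 0.064.
P(L|W2) = 1 − 0.784 = 0.216.
P(L|W3) = 1 − 0.754 = 0.246.
P(L|W4) = 1 − 0.834 = 0.166.
P(L) = P(L|W1)·P(W1) + P(L|W2)·P(W2) + P(L|W3)·P(W3) + P(L|W4)·P(W4)
      = 0.044·0.3 + 0.216·0.064 + 0.246·0.107 + 0.166·0.529
      = 0.0132 + 0.013824 + 0.026322 + 0.087814 = 0.14116

0.1412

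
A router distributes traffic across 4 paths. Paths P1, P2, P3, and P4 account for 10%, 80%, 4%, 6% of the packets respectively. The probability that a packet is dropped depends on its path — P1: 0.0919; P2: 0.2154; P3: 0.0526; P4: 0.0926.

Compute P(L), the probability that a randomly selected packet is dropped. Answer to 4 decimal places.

0.1892

Summing over the partition,
P(L) = P(L|P1)·P(P1) + P(L|P2)·P(P2) + P(L|P3)·P(P3) + P(L|P4)·P(P4)
      = 0.0919·0.1 + 0.2154·0.8 + 0.0526·0.04 + 0.0926·0.06
      = 0.00919 + 0.17232 + 0.002104 + 0.005556 = 0.18917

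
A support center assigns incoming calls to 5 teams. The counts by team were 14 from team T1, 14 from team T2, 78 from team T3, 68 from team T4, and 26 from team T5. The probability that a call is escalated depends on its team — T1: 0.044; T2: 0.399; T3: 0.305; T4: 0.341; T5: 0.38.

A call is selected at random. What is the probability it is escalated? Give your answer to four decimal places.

P(E) ≈ 0.3153

Total: 14 + 14 + 78 + 68 + 26 = 200.
P(T1) = 14/200 = 0.07. P(T2) = 14/200 = 0.07. P(T3) = 78/200 = 0.39. P(T4) = 68/200 = 0.34. P(T5) = 26/200 = 0.13.
Summing over the partition,
P(E) = P(E|T1)·P(T1) + P(E|T2)·P(T2) + P(E|T3)·P(T3) + P(E|T4)·P(T4) + P(E|T5)·P(T5)
      = 0.044·0.07 + 0.399·0.07 + 0.305·0.39 + 0.341·0.34 + 0.38·0.13
      = 0.00308 + 0.02793 + 0.11895 + 0.11594 + 0.0494 = 0.3153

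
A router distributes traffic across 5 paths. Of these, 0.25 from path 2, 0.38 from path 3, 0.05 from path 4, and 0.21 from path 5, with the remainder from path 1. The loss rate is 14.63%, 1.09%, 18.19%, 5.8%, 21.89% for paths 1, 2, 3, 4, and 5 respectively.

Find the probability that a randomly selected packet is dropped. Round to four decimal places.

0.1368

P(1) = 1 − (0.25 + 0.38 + 0.05 + 0.21) = 0.11.
P(L) = P(L|1)·P(1) + P(L|2)·P(2) + P(L|3)·P(3) + P(L|4)·P(4) + P(L|5)·P(5)
      = 0.1463·0.11 + 0.0109·0.25 + 0.1819·0.38 + 0.058·0.05 + 0.2189·0.21
      = 0.016093 + 0.002725 + 0.069122 + 0.0029 + 0.045969 = 0.136809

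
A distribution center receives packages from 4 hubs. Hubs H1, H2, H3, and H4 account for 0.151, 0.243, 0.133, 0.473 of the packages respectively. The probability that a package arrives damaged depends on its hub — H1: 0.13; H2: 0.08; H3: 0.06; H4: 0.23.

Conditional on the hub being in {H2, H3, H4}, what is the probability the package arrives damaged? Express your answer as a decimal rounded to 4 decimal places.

0.1604

Let S = {H2, H3, H4}.
P(S) = 0.243 + 0.133 + 0.473 = 0.849.
P(D ∩ S) = 0.08·0.243 + 0.06·0.133 + 0.23·0.473 = 0.01944 + 0.00798 + 0.10879 = 0.13621.
P(D | S) = 0.13621 / 0.849 = 0.160436…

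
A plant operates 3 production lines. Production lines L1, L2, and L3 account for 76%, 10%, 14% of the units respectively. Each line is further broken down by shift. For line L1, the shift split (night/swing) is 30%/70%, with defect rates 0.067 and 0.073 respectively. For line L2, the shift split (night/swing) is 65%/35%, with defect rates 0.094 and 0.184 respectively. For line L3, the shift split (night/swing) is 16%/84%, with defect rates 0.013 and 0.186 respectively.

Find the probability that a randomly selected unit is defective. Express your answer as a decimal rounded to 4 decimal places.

P(D) ≈ 0.0888

P(D|L1) = 0.3·0.067 + 0.7·0.073 = 0.0201 + 0.0511 = 0.0712
P(D|L2) = 0.65·0.094 + 0.35·0.184 = 0.0611 + 0.0644 = 0.1255
P(D|L3) = 0.16·0.013 + 0.84·0.186 = 0.00208 + 0.15624 = 0.15832
By total probability over the outer partition,
P(D) = 0.76·0.0712 + 0.1·0.1255 + 0.14·0.15832
      = 0.054112 + 0.01255 + 0.0221648 = 0.0888268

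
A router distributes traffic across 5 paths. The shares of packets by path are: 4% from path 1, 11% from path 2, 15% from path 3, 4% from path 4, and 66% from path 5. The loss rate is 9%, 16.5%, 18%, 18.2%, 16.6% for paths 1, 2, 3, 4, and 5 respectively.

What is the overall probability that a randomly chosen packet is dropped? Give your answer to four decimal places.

P(L) = P(L|1)·P(1) + P(L|2)·P(2) + P(L|3)·P(3) + P(L|4)·P(4) + P(L|5)·P(5)
      = 0.09·0.04 + 0.165·0.11 + 0.18·0.15 + 0.182·0.04 + 0.166·0.66
      = 0.0036 + 0.01815 + 0.027 + 0.00728 + 0.10956 = 0.16559

P(L) ≈ 0.1656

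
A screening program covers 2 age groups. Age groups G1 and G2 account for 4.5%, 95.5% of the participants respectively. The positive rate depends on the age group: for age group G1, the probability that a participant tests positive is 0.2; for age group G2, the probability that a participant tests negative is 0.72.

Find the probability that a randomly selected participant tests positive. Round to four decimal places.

0.2764

P(T|G2) = 1 − 0.72 = 0.28.
By the law of total probability,
P(T) = P(T|G1)·P(G1) + P(T|G2)·P(G2)
      = 0.2·0.045 + 0.28·0.955
      = 0.009 + 0.2674 = 0.2764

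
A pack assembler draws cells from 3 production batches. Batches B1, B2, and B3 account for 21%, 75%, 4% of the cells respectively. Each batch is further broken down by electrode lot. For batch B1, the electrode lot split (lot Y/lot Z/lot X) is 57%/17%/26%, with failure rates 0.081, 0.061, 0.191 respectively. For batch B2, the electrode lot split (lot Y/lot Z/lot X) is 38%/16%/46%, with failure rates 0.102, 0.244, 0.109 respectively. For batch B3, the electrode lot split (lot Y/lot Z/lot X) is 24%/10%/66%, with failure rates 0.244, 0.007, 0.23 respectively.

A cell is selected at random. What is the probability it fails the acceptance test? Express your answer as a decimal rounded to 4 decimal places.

P(F|B1) = 0.57·0.081 + 0.17·0.061 + 0.26·0.191 = 0.04617 + 0.01037 + 0.04966 = 0.1062
P(F|B2) = 0.38·0.102 + 0.16·0.244 + 0.46·0.109 = 0.03876 + 0.03904 + 0.05014 = 0.12794
P(F|B3) = 0.24·0.244 + 0.1·0.007 + 0.66·0.23 = 0.05856 + 0.0007 + 0.1518 = 0.21106
By total probability over the outer partition,
P(F) = 0.21·0.1062 + 0.75·0.12794 + 0.04·0.21106
      = 0.022302 + 0.095955 + 0.0084424 = 0.1266994

P(F) ≈ 0.1267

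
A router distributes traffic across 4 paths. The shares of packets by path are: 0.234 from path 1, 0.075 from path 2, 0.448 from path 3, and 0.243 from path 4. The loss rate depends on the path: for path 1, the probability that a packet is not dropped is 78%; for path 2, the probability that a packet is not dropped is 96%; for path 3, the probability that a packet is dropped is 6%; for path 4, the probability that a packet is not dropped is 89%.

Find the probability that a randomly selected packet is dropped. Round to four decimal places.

P(L|1) = 1 − 0.78 = 0.22.
P(L|2) = 1 − 0.96 = 0.04.
P(L|4) = 1 − 0.89 = 0.11.
P(L) = P(L|1)·P(1) + P(L|2)·P(2) + P(L|3)·P(3) + P(L|4)·P(4)
      = 0.22·0.234 + 0.04·0.075 + 0.06·0.448 + 0.11·0.243
      = 0.05148 + 0.003 + 0.02688 + 0.02673 = 0.10809

P(L) ≈ 0.1081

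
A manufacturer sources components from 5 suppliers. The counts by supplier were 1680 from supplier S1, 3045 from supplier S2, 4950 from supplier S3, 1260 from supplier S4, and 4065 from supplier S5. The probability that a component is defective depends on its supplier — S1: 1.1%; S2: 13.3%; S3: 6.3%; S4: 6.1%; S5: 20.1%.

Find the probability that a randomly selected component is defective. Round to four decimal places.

P(D) ≈ 0.1086

Total: 1680 + 3045 + 4950 + 1260 + 4065 = 15000.
P(S1) = 1680/15000 = 0.112. P(S2) = 3045/15000 = 0.203. P(S3) = 4950/15000 = 0.33. P(S4) = 1260/15000 = 0.084. P(S5) = 4065/15000 = 0.271.
P(D) = P(D|S1)·P(S1) + P(D|S2)·P(S2) + P(D|S3)·P(S3) + P(D|S4)·P(S4) + P(D|S5)·P(S5)
      = 0.011·0.112 + 0.133·0.203 + 0.063·0.33 + 0.061·0.084 + 0.201·0.271
      = 0.001232 + 0.026999 + 0.02079 + 0.005124 + 0.054471 = 0.108616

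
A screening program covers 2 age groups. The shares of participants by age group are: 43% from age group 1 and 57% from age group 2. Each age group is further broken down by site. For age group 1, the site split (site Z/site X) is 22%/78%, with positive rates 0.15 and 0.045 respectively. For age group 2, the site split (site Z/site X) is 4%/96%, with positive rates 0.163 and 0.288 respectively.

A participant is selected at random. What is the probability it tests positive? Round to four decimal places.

P(T|1) = 0.22·0.15 + 0.78·0.045 = 0.033 + 0.0351 = 0.0681
P(T|2) = 0.04·0.163 + 0.96·0.288 = 0.00652 + 0.27648 = 0.283
By total probability over the outer partition,
P(T) = 0.43·0.0681 + 0.57·0.283
      = 0.029283 + 0.16131 = 0.190593

0.1906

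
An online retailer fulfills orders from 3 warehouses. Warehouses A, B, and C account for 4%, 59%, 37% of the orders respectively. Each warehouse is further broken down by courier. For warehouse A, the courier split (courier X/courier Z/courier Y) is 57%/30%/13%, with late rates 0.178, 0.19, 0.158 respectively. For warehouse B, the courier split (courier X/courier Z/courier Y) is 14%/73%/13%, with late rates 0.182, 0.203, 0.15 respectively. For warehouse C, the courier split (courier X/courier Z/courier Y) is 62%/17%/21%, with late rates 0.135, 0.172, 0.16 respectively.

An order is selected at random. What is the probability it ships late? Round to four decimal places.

P(L|A) = 0.57·0.178 + 0.3·0.19 + 0.13·0.158 = 0.10146 + 0.057 + 0.02054 = 0.179
P(L|B) = 0.14·0.182 + 0.73·0.203 + 0.13·0.15 = 0.02548 + 0.14819 + 0.0195 = 0.19317
P(L|C) = 0.62·0.135 + 0.17·0.172 + 0.21·0.16 = 0.0837 + 0.02924 + 0.0336 = 0.14654
Then overall,
P(L) = 0.04·0.179 + 0.59·0.19317 + 0.37·0.14654
      = 0.00716 + 0.1139703 + 0.0542198 = 0.1753501

P(L) ≈ 0.1754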